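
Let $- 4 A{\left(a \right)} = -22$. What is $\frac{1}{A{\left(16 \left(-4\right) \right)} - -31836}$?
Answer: $\frac{2}{63683} \approx 3.1406 \cdot 10^{-5}$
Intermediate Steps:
$A{\left(a \right)} = \frac{11}{2}$ ($A{\left(a \right)} = \left(- \frac{1}{4}\right) \left(-22\right) = \frac{11}{2}$)
$\frac{1}{A{\left(16 \left(-4\right) \right)} - -31836} = \frac{1}{\frac{11}{2} - -31836} = \frac{1}{\frac{11}{2} + \left(-12363 + 44199\right)} = \frac{1}{\frac{11}{2} + 31836} = \frac{1}{\frac{63683}{2}} = \frac{2}{63683}$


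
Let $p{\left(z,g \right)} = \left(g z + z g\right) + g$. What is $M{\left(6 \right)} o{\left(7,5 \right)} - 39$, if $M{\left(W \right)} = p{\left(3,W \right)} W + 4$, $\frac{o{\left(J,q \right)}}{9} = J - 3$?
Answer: $9177$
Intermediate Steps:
$p{\left(z,g \right)} = g + 2 g z$ ($p{\left(z,g \right)} = \left(g z + g z\right) + g = 2 g z + g = g + 2 g z$)
$o{\left(J,q \right)} = -27 + 9 J$ ($o{\left(J,q \right)} = 9 \left(J - 3\right) = 9 \left(-3 + J\right) = -27 + 9 J$)
$M{\left(W \right)} = 4 + 7 W^{2}$ ($M{\left(W \right)} = W \left(1 + 2 \cdot 3\right) W + 4 = W \left(1 + 6\right) W + 4 = W 7 W + 4 = 7 W W + 4 = 7 W^{2} + 4 = 4 + 7 W^{2}$)
$M{\left(6 \right)} o{\left(7,5 \right)} - 39 = \left(4 + 7 \cdot 6^{2}\right) \left(-27 + 9 \cdot 7\right) - 39 = \left(4 + 7 \cdot 36\right) \left(-27 + 63\right) - 39 = \left(4 + 252\right) 36 - 39 = 256 \cdot 36 - 39 = 9216 - 39 = 9177$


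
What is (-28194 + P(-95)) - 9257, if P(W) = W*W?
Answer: -28426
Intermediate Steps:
P(W) = W**2
(-28194 + P(-95)) - 9257 = (-28194 + (-95)**2) - 9257 = (-28194 + 9025) - 9257 = -19169 - 9257 = -28426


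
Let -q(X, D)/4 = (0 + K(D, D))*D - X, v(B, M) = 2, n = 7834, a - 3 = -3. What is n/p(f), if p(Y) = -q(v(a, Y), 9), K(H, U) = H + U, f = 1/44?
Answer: 3917/320 ≈ 12.241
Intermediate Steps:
a = 0 (a = 3 - 3 = 0)
f = 1/44 ≈ 0.022727
q(X, D) = -8*D**2 + 4*X (q(X, D) = -4*((0 + (D + D))*D - X) = -4*((0 + 2*D)*D - X) = -4*((2*D)*D - X) = -4*(2*D**2 - X) = -4*(-X + 2*D**2) = -8*D**2 + 4*X)
p(Y) = 640 (p(Y) = -(-8*9**2 + 4*2) = -(-8*81 + 8) = -(-648 + 8) = -1*(-640) = 640)
n/p(f) = 7834/640 = 7834*(1/640) = 3917/320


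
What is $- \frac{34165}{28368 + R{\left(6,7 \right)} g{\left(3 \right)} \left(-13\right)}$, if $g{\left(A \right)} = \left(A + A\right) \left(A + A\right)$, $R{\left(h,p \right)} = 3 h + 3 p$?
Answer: $- \frac{34165}{10116} \approx -3.3773$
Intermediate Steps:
$g{\left(A \right)} = 4 A^{2}$ ($g{\left(A \right)} = 2 A 2 A = 4 A^{2}$)
$- \frac{34165}{28368 + R{\left(6,7 \right)} g{\left(3 \right)} \left(-13\right)} = - \frac{34165}{28368 + \left(3 \cdot 6 + 3 \cdot 7\right) 4 \cdot 3^{2} \left(-13\right)} = - \frac{34165}{28368 + \left(18 + 21\right) 4 \cdot 9 \left(-13\right)} = - \frac{34165}{28368 + 39 \cdot 36 \left(-13\right)} = - \frac{34165}{28368 + 1404 \left(-13\right)} = - \frac{34165}{28368 - 18252} = - \frac{34165}{10116}$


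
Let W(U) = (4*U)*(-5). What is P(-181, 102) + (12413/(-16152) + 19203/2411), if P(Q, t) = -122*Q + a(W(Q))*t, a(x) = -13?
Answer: 808570187945/38942472 ≈ 20763.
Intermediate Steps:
W(U) = -20*U
P(Q, t) = -122*Q - 13*t
P(-181, 102) + (12413/(-16152) + 19203/2411) = (-122*(-181) - 13*102) + (12413/(-16152) + 19203/2411) = (22082 - 1326) + (12413*(-1/16152) + 19203*(1/2411)) = 20756 + (-12413/16152 + 19203/2411) = 20756 + 280239113/38942472 = 808570187945/38942472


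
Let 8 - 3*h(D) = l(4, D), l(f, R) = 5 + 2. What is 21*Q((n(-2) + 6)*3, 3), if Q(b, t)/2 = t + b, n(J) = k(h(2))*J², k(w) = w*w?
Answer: 938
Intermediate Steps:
l(f, R) = 7
h(D) = ⅓ (h(D) = 8/3 - ⅓*7 = 8/3 - 7/3 = ⅓)
k(w) = w²
n(J) = J²/9 (n(J) = (⅓)²*J² = J²/9)
Q(b, t) = 2*b + 2*t (Q(b, t) = 2*(t + b) = 2*(b + t) = 2*b + 2*t)
21*Q((n(-2) + 6)*3, 3) = 21*(2*(((⅑)*(-2)² + 6)*3) + 2*3) = 21*(2*(((⅑)*4 + 6)*3) + 6) = 21*(2*((4/9 + 6)*3) + 6) = 21*(2*((58/9)*3) + 6) = 21*(2*(58/3) + 6) = 21*(116/3 + 6) = 21*(134/3) = 938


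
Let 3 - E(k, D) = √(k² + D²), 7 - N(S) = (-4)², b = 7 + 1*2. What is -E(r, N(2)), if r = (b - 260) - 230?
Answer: -3 + √231442 ≈ 478.08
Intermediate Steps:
b = 9 (b = 7 + 2 = 9)
r = -481 (r = (9 - 260) - 230 = -251 - 230 = -481)
N(S) = -9 (N(S) = 7 - 1*(-4)² = 7 - 1*16 = 7 - 16 = -9)
E(k, D) = 3 - √(D² + k²) (E(k, D) = 3 - √(k² + D²) = 3 - √(D² + k²))
-E(r, N(2)) = -(3 - √((-9)² + (-481)²)) = -(3 - √(81 + 231361)) = -(3 - √231442) = -3 + √231442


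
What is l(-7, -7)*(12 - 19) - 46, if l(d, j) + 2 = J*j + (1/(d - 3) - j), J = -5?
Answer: -3253/10 ≈ -325.30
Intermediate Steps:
l(d, j) = -2 + 1/(-3 + d) - 6*j (l(d, j) = -2 + (-5*j + (1/(d - 3) - j)) = -2 + (-5*j + (1/(-3 + d) - j)) = -2 + (1/(-3 + d) - 6*j) = -2 + 1/(-3 + d) - 6*j)
l(-7, -7)*(12 - 19) - 46 = ((7 - 2*(-7) + 18*(-7) - 6*(-7)*(-7))/(-3 - 7))*(12 - 19) - 46 = ((7 + 14 - 126 - 294)/(-10))*(-7) - 46 = -1/10*(-399)*(-7) - 46 = (399/10)*(-7) - 46 = -2793/10 - 46 = -3253/10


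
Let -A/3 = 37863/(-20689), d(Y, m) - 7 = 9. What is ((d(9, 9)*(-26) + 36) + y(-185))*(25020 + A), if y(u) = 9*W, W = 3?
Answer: -182766586257/20689 ≈ -8.8340e+6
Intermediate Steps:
d(Y, m) = 16 (d(Y, m) = 7 + 9 = 16)
y(u) = 27 (y(u) = 9*3 = 27)
A = 113589/20689 (A = -113589/(-20689) = -113589*(-1)/20689 = -3*(-37863/20689) = 113589/20689 ≈ 5.4903)
((d(9, 9)*(-26) + 36) + y(-185))*(25020 + A) = ((16*(-26) + 36) + 27)*(25020 + 113589/20689) = ((-416 + 36) + 27)*(517752369/20689) = (-380 + 27)*(517752369/20689) = -353*517752369/20689 = -182766586257/20689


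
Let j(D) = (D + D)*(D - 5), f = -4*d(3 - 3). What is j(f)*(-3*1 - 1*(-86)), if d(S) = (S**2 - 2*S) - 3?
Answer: 13944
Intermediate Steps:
d(S) = -3 + S**2 - 2*S
f = 12 (f = -4*(-3 + (3 - 3)**2 - 2*(3 - 3)) = -4*(-3 + 0**2 - 2*0) = -4*(-3 + 0 + 0) = -4*(-3) = 12)
j(D) = 2*D*(-5 + D) (j(D) = (2*D)*(-5 + D) = 2*D*(-5 + D))
j(f)*(-3*1 - 1*(-86)) = (2*12*(-5 + 12))*(-3*1 - 1*(-86)) = (2*12*7)*(-3 + 86) = 168*83 = 13944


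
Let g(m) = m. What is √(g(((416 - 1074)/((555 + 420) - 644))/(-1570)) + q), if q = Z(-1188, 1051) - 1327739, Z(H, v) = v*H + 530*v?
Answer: I*√136331276407275110/259835 ≈ 1421.0*I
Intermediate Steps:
Z(H, v) = 530*v + H*v (Z(H, v) = H*v + 530*v = 530*v + H*v)
q = -2019297 (q = 1051*(530 - 1188) - 1327739 = 1051*(-658) - 1327739 = -691558 - 1327739 = -2019297)
√(g(((416 - 1074)/((555 + 420) - 644))/(-1570)) + q) = √(((416 - 1074)/((555 + 420) - 644))/(-1570) - 2019297) = √(-658/(975 - 644)*(-1/1570) - 2019297) = √(-658/331*(-1/1570) - 2019297) = √(329/259835 - 2019297) = √(-524684035666/259835) = I*√136331276407275110/259835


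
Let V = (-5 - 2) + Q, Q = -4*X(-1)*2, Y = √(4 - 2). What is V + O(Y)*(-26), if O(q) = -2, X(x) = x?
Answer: 53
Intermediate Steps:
Y = √2 ≈ 1.4142
Q = 8 (Q = -4*(-1)*2 = 4*2 = 8)
V = 1 (V = (-5 - 2) + 8 = -7 + 8 = 1)
V + O(Y)*(-26) = 1 - 2*(-26) = 1 + 52 = 53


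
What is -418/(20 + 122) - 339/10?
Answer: -26159/710 ≈ -36.844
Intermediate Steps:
-418/(20 + 122) - 339/10 = -418/142 - 339*⅒ = -418*1/142 - 339/10 = -209/71 - 339/10 = -26159/710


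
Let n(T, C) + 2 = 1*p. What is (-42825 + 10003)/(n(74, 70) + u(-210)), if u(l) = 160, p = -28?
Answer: -16411/65 ≈ -252.48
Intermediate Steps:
n(T, C) = -30 (n(T, C) = -2 + 1*(-28) = -2 - 28 = -30)
(-42825 + 10003)/(n(74, 70) + u(-210)) = (-42825 + 10003)/(-30 + 160) = -32822/130 = -32822*1/130 = -16411/65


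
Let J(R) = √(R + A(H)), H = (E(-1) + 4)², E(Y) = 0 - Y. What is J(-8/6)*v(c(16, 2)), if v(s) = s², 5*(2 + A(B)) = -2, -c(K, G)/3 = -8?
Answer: 384*I*√210/5 ≈ 1112.9*I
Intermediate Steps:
E(Y) = -Y
c(K, G) = 24 (c(K, G) = -3*(-8) = 24)
H = 25 (H = (-1*(-1) + 4)² = (1 + 4)² = 5² = 25)
A(B) = -12/5 (A(B) = -2 + (⅕)*(-2) = -2 - ⅖ = -12/5)
J(R) = √(-12/5 + R) (J(R) = √(R - 12/5) = √(-12/5 + R))
J(-8/6)*v(c(16, 2)) = (√(-60 + 25*(-8/6))/5)*24² = (√(-60 + 25*(-8*⅙))/5)*576 = (√(-60 + 25*(-4/3))/5)*576 = (√(-60 - 100/3)/5)*576 = (√(-280/3)/5)*576 = ((2*I*√210/3)/5)*576 = (2*I*√210/15)*576 = 384*I*√210/5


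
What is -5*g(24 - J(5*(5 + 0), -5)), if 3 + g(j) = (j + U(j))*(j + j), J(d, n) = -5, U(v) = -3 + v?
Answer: -15935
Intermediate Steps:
g(j) = -3 + 2*j*(-3 + 2*j) (g(j) = -3 + (j + (-3 + j))*(j + j) = -3 + (-3 + 2*j)*(2*j) = -3 + 2*j*(-3 + 2*j))
-5*g(24 - J(5*(5 + 0), -5)) = -5*(-3 - 6*(24 - 1*(-5)) + 4*(24 - 1*(-5))²) = -5*(-3 - 6*(24 + 5) + 4*(24 + 5)²) = -5*(-3 - 6*29 + 4*29²) = -5*(-3 - 174 + 4*841) = -5*(-3 - 174 + 3364) = -5*3187 = -15935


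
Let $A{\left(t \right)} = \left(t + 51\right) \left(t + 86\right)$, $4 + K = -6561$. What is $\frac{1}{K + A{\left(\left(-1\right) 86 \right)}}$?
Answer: $- \frac{1}{6565} \approx -0.00015232$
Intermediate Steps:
$K = -6565$ ($K = -4 - 6561 = -6565$)
$A{\left(t \right)} = \left(51 + t\right) \left(86 + t\right)$
$\frac{1}{K + A{\left(\left(-1\right) 86 \right)}} = \frac{1}{-6565 + \left(4386 + \left(\left(-1\right) 86\right)^{2} + 137 \left(\left(-1\right) 86\right)\right)} = \frac{1}{-6565 + \left(4386 + \left(-86\right)^{2} + 137 \left(-86\right)\right)} = \frac{1}{-6565 + \left(4386 + 7396 - 11782\right)} = \frac{1}{-6565 + 0} = \frac{1}{-6565} = - \frac{1}{6565}$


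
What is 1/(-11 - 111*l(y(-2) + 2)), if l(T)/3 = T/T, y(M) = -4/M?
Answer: -1/344 ≈ -0.0029070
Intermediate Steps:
l(T) = 3 (l(T) = 3*(T/T) = 3*1 = 3)
1/(-11 - 111*l(y(-2) + 2)) = 1/(-11 - 111*3) = 1/(-11 - 333) = 1/(-344) = -1/344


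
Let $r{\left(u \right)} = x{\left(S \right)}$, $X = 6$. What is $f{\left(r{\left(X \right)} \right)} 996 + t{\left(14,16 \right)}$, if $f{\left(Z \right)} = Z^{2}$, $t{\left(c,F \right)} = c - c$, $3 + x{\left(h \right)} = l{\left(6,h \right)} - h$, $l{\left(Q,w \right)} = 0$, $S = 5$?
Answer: $63744$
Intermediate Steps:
$x{\left(h \right)} = -3 - h$ ($x{\left(h \right)} = -3 + \left(0 - h\right) = -3 - h$)
$t{\left(c,F \right)} = 0$
$r{\left(u \right)} = -8$ ($r{\left(u \right)} = -3 - 5 = -8$)
$f{\left(r{\left(X \right)} \right)} 996 + t{\left(14,16 \right)} = \left(-8\right)^{2} \cdot 996 + 0 = 64 \cdot 996 + 0 = 63744 + 0 = 63744$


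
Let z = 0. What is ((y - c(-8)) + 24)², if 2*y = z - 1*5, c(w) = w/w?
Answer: 1681/4 ≈ 420.25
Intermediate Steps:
c(w) = 1
y = -5/2 (y = (0 - 1*5)/2 = (0 - 5)/2 = (½)*(-5) = -5/2 ≈ -2.5000)
((y - c(-8)) + 24)² = ((-5/2 - 1*1) + 24)² = ((-5/2 - 1) + 24)² = (-7/2 + 24)² = (41/2)² = 1681/4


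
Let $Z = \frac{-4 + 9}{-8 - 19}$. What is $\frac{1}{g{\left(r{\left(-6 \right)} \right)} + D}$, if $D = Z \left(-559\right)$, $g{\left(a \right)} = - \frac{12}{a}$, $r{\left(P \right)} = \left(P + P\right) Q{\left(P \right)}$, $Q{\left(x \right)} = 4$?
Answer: $\frac{108}{11207} \approx 0.0096368$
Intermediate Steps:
$Z = - \frac{5}{27}$ ($Z = \frac{5}{-27} = 5 \left(- \frac{1}{27}\right) = - \frac{5}{27} \approx -0.18519$)
$r{\left(P \right)} = 8 P$ ($r{\left(P \right)} = \left(P + P\right) 4 = 2 P 4 = 8 P$)
$D = \frac{2795}{27}$ ($D = \left(- \frac{5}{27}\right) \left(-559\right) = \frac{2795}{27} \approx 103.52$)
$\frac{1}{g{\left(r{\left(-6 \right)} \right)} + D} = \frac{1}{- \frac{12}{8 \left(-6\right)} + \frac{2795}{27}} = \frac{1}{- \frac{12}{-48} + \frac{2795}{27}} = \frac{1}{\left(-12\right) \left(- \frac{1}{48}\right) + \frac{2795}{27}} = \frac{1}{\frac{1}{4} + \frac{2795}{27}} = \frac{1}{\frac{11207}{108}} = \frac{108}{11207}$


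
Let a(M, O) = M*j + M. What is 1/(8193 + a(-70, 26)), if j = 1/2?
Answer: 1/8088 ≈ 0.00012364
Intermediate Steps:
j = 1/2 ≈ 0.50000
a(M, O) = 3*M/2 (a(M, O) = M*(1/2) + M = M/2 + M = 3*M/2)
1/(8193 + a(-70, 26)) = 1/(8193 + (3/2)*(-70)) = 1/(8193 - 105) = 1/8088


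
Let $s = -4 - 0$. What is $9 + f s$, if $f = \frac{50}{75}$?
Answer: $\frac{19}{3} \approx 6.3333$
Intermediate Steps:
$s = -4$ ($s = -4 + 0 = -4$)
$f = \frac{2}{3}$ ($f = 50 \cdot \frac{1}{75} = \frac{2}{3} \approx 0.66667$)
$9 + f s = 9 + \frac{2}{3} \left(-4\right) = 9 - \frac{8}{3} = \frac{19}{3}$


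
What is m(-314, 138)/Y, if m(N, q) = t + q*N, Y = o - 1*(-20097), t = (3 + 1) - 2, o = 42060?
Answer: -43330/62157 ≈ -0.69711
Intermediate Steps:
t = 2 (t = 4 - 2 = 2)
Y = 62157 (Y = 42060 - 1*(-20097) = 42060 + 20097 = 62157)
m(N, q) = 2 + N*q (m(N, q) = 2 + q*N = 2 + N*q)
m(-314, 138)/Y = (2 - 314*138)/62157 = (2 - 43332)*(1/62157) = -43330*1/62157 = -43330/62157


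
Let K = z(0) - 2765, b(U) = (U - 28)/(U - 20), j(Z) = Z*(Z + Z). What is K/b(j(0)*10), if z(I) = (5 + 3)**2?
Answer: -13505/7 ≈ -1929.3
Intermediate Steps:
j(Z) = 2*Z**2 (j(Z) = Z*(2*Z) = 2*Z**2)
b(U) = (-28 + U)/(-20 + U)
z(I) = 64 (z(I) = 8**2 = 64)
K = -2701 (K = 64 - 2765 = -2701)
K/b(j(0)*10) = -2701*(-20 + (2*0**2)*10)/(-28 + (2*0**2)*10) = -2701*(-20 + (2*0)*10)/(-28 + (2*0)*10) = -2701*(-20 + 0*10)/(-28 + 0*10) = -2701*(-20 + 0)/(-28 + 0) = -2701/(-28/(-20)) = -2701/((-1/20*(-28))) = -2701/7/5 = -2701*5/7 = -13505/7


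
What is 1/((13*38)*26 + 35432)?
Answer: 1/48276 ≈ 2.0714e-5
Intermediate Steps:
1/((13*38)*26 + 35432) = 1/(494*26 + 35432) = 1/(12844 + 35432) = 1/48276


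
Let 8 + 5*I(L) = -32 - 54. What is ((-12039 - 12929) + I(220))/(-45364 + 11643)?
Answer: 124934/168605 ≈ 0.74099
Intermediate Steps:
I(L) = -94/5 (I(L) = -8/5 + (-32 - 54)/5 = -8/5 + (1/5)*(-86) = -8/5 - 86/5 = -94/5)
((-12039 - 12929) + I(220))/(-45364 + 11643) = ((-12039 - 12929) - 94/5)/(-45364 + 11643) = (-24968 - 94/5)/(-33721) = -124934/5*(-1/33721) = 124934/168605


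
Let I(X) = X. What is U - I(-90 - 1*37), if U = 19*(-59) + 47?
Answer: -947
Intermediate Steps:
U = -1074 (U = -1121 + 47 = -1074)
U - I(-90 - 1*37) = -1074 - (-90 - 1*37) = -1074 - (-90 - 37) = -1074 - 1*(-127) = -1074 + 127 = -947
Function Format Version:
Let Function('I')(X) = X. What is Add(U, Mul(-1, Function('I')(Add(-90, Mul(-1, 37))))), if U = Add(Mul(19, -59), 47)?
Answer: -947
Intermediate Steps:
U = -1074 (U = Add(-1121, 47) = -1074)
Add(U, Mul(-1, Function('I')(Add(-90, Mul(-1, 37))))) = Add(-1074, Mul(-1, Add(-90, Mul(-1, 37)))) = Add(-1074, Mul(-1, Add(-90, -37))) = Add(-1074, Mul(-1, -127)) = Add(-1074, 127) = -947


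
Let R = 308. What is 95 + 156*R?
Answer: 48143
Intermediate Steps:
95 + 156*R = 95 + 156*308 = 95 + 48048 = 48143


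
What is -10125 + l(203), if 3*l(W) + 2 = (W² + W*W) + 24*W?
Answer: 18971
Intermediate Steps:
l(W) = -⅔ + 8*W + 2*W²/3 (l(W) = -⅔ + ((W² + W*W) + 24*W)/3 = -⅔ + ((W² + W²) + 24*W)/3 = -⅔ + (2*W² + 24*W)/3 = -⅔ + (8*W + 2*W²/3) = -⅔ + 8*W + 2*W²/3)
-10125 + l(203) = -10125 + (-⅔ + 8*203 + (⅔)*203²) = -10125 + (-⅔ + 1624 + (⅔)*41209) = -10125 + (-⅔ + 1624 + 82418/3) = -10125 + 29096 = 18971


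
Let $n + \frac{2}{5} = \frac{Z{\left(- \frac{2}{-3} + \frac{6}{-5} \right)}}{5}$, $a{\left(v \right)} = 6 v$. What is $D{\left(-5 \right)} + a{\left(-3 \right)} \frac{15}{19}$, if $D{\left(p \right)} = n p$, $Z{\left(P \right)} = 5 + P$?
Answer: $- \frac{4753}{285} \approx -16.677$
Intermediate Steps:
$n = \frac{37}{75}$ ($n = - \frac{2}{5} + \frac{5 + \left(- \frac{2}{-3} + \frac{6}{-5}\right)}{5} = - \frac{2}{5} + \left(5 + \left(\left(-2\right) \left(- \frac{1}{3}\right) + 6 \left(- \frac{1}{5}\right)\right)\right) \frac{1}{5} = - \frac{2}{5} + \left(5 + \left(\frac{2}{3} - \frac{6}{5}\right)\right) \frac{1}{5} = - \frac{2}{5} + \left(5 - \frac{8}{15}\right) \frac{1}{5} = - \frac{2}{5} + \frac{67}{15} \cdot \frac{1}{5} = - \frac{2}{5} + \frac{67}{75} = \frac{37}{75} \approx 0.49333$)
$D{\left(p \right)} = \frac{37 p}{75}$
$D{\left(-5 \right)} + a{\left(-3 \right)} \frac{15}{19} = \frac{37}{75} \left(-5\right) + 6 \left(-3\right) \frac{15}{19} = - \frac{37}{15} - 18 \cdot 15 \cdot \frac{1}{19} = - \frac{37}{15} - \frac{270}{19} = - \frac{4753}{285}$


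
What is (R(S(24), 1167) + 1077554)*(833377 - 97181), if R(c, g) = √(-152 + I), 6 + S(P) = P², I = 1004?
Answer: 793290944584 + 1472392*√213 ≈ 7.9331e+11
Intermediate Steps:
S(P) = -6 + P²
R(c, g) = 2*√213 (R(c, g) = √(-152 + 1004) = √852 = 2*√213)
(R(S(24), 1167) + 1077554)*(833377 - 97181) = (2*√213 + 1077554)*(833377 - 97181) = (1077554 + 2*√213)*736196 = 793290944584 + 1472392*√213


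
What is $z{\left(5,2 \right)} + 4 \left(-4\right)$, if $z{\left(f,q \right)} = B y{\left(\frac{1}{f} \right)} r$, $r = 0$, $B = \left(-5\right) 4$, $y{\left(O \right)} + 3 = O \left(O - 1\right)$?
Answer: $-16$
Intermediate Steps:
$y{\left(O \right)} = -3 + O \left(-1 + O\right)$ ($y{\left(O \right)} = -3 + O \left(O - 1\right) = -3 + O \left(-1 + O\right)$)
$B = -20$
$z{\left(f,q \right)} = 0$ ($z{\left(f,q \right)} = - 20 \left(-3 + \left(\frac{1}{f}\right)^{2} - \frac{1}{f}\right) 0 = - 20 \left(-3 + \frac{1}{f^{2}} - \frac{1}{f}\right) 0 = \left(60 - \frac{20}{f^{2}} + \frac{20}{f}\right) 0 = 0$)
$z{\left(5,2 \right)} + 4 \left(-4\right) = 0 + 4 \left(-4\right) = 0 - 16 = -16$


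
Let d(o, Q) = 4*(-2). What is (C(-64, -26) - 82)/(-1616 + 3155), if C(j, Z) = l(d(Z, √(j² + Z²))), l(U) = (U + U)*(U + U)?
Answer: 58/513 ≈ 0.11306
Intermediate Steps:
d(o, Q) = -8
l(U) = 4*U² (l(U) = (2*U)*(2*U) = 4*U²)
C(j, Z) = 256 (C(j, Z) = 4*(-8)² = 4*64 = 256)
(C(-64, -26) - 82)/(-1616 + 3155) = (256 - 82)/(-1616 + 3155) = 174/1539 = 174*(1/1539) = 58/513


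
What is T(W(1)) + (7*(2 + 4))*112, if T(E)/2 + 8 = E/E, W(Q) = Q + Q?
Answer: 4690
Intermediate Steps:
W(Q) = 2*Q
T(E) = -14 (T(E) = -16 + 2*(E/E) = -16 + 2*1 = -16 + 2 = -14)
T(W(1)) + (7*(2 + 4))*112 = -14 + (7*(2 + 4))*112 = -14 + (7*6)*112 = -14 + 42*112 = -14 + 4704 = 4690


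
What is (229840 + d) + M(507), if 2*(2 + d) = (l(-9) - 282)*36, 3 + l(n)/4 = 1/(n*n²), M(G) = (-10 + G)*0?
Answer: 18188218/81 ≈ 2.2455e+5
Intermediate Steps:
M(G) = 0
l(n) = -12 + 4/n³ (l(n) = -12 + 4/((n*n²)) = -12 + 4/(n³) = -12 + 4/n³)
d = -428822/81 (d = -2 + (((-12 + 4/(-9)³) - 282)*36)/2 = -2 + (((-12 + 4*(-1/729)) - 282)*36)/2 = -2 + (((-12 - 4/729) - 282)*36)/2 = -2 + ((-8752/729 - 282)*36)/2 = -2 + (-214330/729*36)/2 = -2 + (½)*(-857320/81) = -2 - 428660/81 = -428822/81 ≈ -5294.1)
(229840 + d) + M(507) = (229840 - 428822/81) + 0 = 18188218/81 + 0 = 18188218/81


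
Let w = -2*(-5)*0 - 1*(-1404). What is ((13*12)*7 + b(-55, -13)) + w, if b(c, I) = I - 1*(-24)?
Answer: 2507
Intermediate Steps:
b(c, I) = 24 + I (b(c, I) = I + 24 = 24 + I)
w = 1404 (w = 10*0 + 1404 = 0 + 1404 = 1404)
((13*12)*7 + b(-55, -13)) + w = ((13*12)*7 + (24 - 13)) + 1404 = (156*7 + 11) + 1404 = (1092 + 11) + 1404 = 1103 + 1404 = 2507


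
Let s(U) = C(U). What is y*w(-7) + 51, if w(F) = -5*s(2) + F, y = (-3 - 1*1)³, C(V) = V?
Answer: 1139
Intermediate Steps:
s(U) = U
y = -64 (y = (-3 - 1)³ = (-4)³ = -64)
w(F) = -10 + F (w(F) = -5*2 + F = -10 + F)
y*w(-7) + 51 = -64*(-10 - 7) + 51 = -64*(-17) + 51 = 1088 + 51 = 1139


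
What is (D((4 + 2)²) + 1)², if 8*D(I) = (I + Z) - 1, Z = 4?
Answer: 2209/64 ≈ 34.516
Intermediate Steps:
D(I) = 3/8 + I/8 (D(I) = ((I + 4) - 1)/8 = ((4 + I) - 1)/8 = (3 + I)/8 = 3/8 + I/8)
(D((4 + 2)²) + 1)² = ((3/8 + (4 + 2)²/8) + 1)² = ((3/8 + (⅛)*6²) + 1)² = ((3/8 + (⅛)*36) + 1)² = ((3/8 + 9/2) + 1)² = (39/8 + 1)² = (47/8)² = 2209/64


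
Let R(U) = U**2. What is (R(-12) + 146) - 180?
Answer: 110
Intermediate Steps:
(R(-12) + 146) - 180 = ((-12)**2 + 146) - 180 = (144 + 146) - 180 = 290 - 180 = 110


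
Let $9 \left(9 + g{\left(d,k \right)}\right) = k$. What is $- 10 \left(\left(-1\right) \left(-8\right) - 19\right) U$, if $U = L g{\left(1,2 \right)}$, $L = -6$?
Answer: $\frac{17380}{3} \approx 5793.3$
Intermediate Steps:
$g{\left(d,k \right)} = -9 + \frac{k}{9}$
$U = \frac{158}{3}$ ($U = - 6 \left(-9 + \frac{1}{9} \cdot 2\right) = - 6 \left(-9 + \frac{2}{9}\right) = \left(-6\right) \left(- \frac{79}{9}\right) = \frac{158}{3} \approx 52.667$)
$- 10 \left(\left(-1\right) \left(-8\right) - 19\right) U = - 10 \left(\left(-1\right) \left(-8\right) - 19\right) \frac{158}{3} = - 10 \left(8 - 19\right) \frac{158}{3} = \left(-10\right) \left(-11\right) \frac{158}{3} = 110 \cdot \frac{158}{3} = \frac{17380}{3}$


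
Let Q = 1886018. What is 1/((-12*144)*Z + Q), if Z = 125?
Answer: 1/1670018 ≈ 5.9880e-7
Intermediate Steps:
1/((-12*144)*Z + Q) = 1/(-12*144*125 + 1886018) = 1/(-1728*125 + 1886018) = 1/(-216000 + 1886018) = 1/1670018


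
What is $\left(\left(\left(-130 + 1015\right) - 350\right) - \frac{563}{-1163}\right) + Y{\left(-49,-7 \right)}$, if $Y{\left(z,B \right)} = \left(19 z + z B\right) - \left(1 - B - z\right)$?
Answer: $- \frac{127367}{1163} \approx -109.52$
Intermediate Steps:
$Y{\left(z,B \right)} = -1 + B + 20 z + B z$ ($Y{\left(z,B \right)} = \left(19 z + B z\right) - \left(1 - B - z\right) = \left(19 z + B z\right) + \left(-1 + B + z\right) = -1 + B + 20 z + B z$)
$\left(\left(\left(-130 + 1015\right) - 350\right) - \frac{563}{-1163}\right) + Y{\left(-49,-7 \right)} = \left(\left(\left(-130 + 1015\right) - 350\right) - \frac{563}{-1163}\right) - 645 = \left(\left(885 - 350\right) - - \frac{563}{1163}\right) - 645 = \left(535 + \frac{563}{1163}\right) - 645 = \frac{622768}{1163} - 645 = - \frac{127367}{1163}$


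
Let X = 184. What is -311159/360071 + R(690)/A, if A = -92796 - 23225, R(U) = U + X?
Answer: -36415680393/41775797491 ≈ -0.87169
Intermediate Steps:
R(U) = 184 + U (R(U) = U + 184 = 184 + U)
A = -116021
-311159/360071 + R(690)/A = -311159/360071 + (184 + 690)/(-116021) = -311159*1/360071 + 874*(-1/116021) = -311159/360071 - 874/116021 = -36415680393/41775797491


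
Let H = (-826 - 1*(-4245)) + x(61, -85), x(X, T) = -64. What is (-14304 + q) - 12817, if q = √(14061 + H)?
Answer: -27121 + 2*√4354 ≈ -26989.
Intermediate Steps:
H = 3355 (H = (-826 - 1*(-4245)) - 64 = (-826 + 4245) - 64 = 3419 - 64 = 3355)
q = 2*√4354 (q = √(14061 + 3355) = √17416 = 2*√4354 ≈ 131.97)
(-14304 + q) - 12817 = (-14304 + 2*√4354) - 12817 = -27121 + 2*√4354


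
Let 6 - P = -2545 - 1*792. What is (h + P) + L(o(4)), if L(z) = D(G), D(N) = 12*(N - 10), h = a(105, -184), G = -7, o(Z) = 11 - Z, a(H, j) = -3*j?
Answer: 3691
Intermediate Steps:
P = 3343 (P = 6 - (-2545 - 1*792) = 6 - (-2545 - 792) = 6 - 1*(-3337) = 6 + 3337 = 3343)
h = 552 (h = -3*(-184) = 552)
D(N) = -120 + 12*N (D(N) = 12*(-10 + N) = -120 + 12*N)
L(z) = -204 (L(z) = -120 + 12*(-7) = -120 - 84 = -204)
(h + P) + L(o(4)) = (552 + 3343) - 204 = 3895 - 204 = 3691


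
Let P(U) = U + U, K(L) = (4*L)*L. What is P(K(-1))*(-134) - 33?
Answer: -1105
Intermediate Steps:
K(L) = 4*L²
P(U) = 2*U
P(K(-1))*(-134) - 33 = (2*(4*(-1)²))*(-134) - 33 = (2*(4*1))*(-134) - 33 = (2*4)*(-134) - 33 = 8*(-134) - 33 = -1072 - 33 = -1105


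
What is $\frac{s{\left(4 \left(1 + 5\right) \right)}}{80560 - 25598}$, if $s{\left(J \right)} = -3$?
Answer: $- \frac{3}{54962} \approx -5.4583 \cdot 10^{-5}$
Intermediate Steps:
$\frac{s{\left(4 \left(1 + 5\right) \right)}}{80560 - 25598} = \frac{1}{80560 - 25598} \left(-3\right) = \frac{1}{54962} \left(-3\right) = - \frac{3}{54962}$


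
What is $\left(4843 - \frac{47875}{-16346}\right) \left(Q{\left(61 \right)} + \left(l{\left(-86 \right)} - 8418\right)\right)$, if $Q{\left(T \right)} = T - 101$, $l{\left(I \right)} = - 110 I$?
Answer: $\frac{39684988053}{8173} \approx 4.8556 \cdot 10^{6}$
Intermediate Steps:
$Q{\left(T \right)} = -101 + T$
$\left(4843 - \frac{47875}{-16346}\right) \left(Q{\left(61 \right)} + \left(l{\left(-86 \right)} - 8418\right)\right) = \left(4843 - \frac{47875}{-16346}\right) \left(\left(-101 + 61\right) - -1042\right) = \left(4843 - - \frac{47875}{16346}\right) \left(-40 + \left(9460 - 8418\right)\right) = \left(4843 + \frac{47875}{16346}\right) \left(-40 + 1042\right) = \frac{79211553}{16346} \cdot 1002 = \frac{39684988053}{8173}$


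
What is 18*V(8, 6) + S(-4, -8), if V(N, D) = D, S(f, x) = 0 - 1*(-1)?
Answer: 109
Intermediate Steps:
S(f, x) = 1 (S(f, x) = 0 + 1 = 1)
18*V(8, 6) + S(-4, -8) = 18*6 + 1 = 108 + 1 = 109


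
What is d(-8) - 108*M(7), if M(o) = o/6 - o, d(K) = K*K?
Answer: 694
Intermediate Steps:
d(K) = K**2
M(o) = -5*o/6 (M(o) = o*(1/6) - o = o/6 - o = -5*o/6)
d(-8) - 108*M(7) = (-8)**2 - (-90)*7 = 64 - 108*(-35/6) = 64 + 630 = 694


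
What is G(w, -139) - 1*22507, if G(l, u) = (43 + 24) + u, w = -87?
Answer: -22579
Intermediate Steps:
G(l, u) = 67 + u
G(w, -139) - 1*22507 = (67 - 139) - 1*22507 = -72 - 22507 = -22579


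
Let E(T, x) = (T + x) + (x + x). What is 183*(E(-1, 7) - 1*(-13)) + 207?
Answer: 6246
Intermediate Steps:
E(T, x) = T + 3*x (E(T, x) = (T + x) + 2*x = T + 3*x)
183*(E(-1, 7) - 1*(-13)) + 207 = 183*((-1 + 3*7) - 1*(-13)) + 207 = 183*((-1 + 21) + 13) + 207 = 183*(20 + 13) + 207 = 183*33 + 207 = 6039 + 207 = 6246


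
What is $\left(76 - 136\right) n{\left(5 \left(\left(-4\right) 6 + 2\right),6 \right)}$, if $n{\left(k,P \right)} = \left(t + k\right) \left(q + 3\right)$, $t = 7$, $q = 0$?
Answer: $18540$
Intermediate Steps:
$n{\left(k,P \right)} = 21 + 3 k$ ($n{\left(k,P \right)} = \left(7 + k\right) \left(0 + 3\right) = \left(7 + k\right) 3 = 21 + 3 k$)
$\left(76 - 136\right) n{\left(5 \left(\left(-4\right) 6 + 2\right),6 \right)} = \left(76 - 136\right) \left(21 + 3 \cdot 5 \left(\left(-4\right) 6 + 2\right)\right) = - 60 \left(21 + 3 \cdot 5 \left(-24 + 2\right)\right) = - 60 \left(21 + 3 \cdot 5 \left(-22\right)\right) = - 60 \left(21 + 3 \left(-110\right)\right) = - 60 \left(21 - 330\right) = \left(-60\right) \left(-309\right) = 18540$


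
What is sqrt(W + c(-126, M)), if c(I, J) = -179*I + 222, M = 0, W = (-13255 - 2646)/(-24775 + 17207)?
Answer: sqrt(81537948437)/1892 ≈ 150.92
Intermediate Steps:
W = 15901/7568 (W = -15901/(-7568) = -15901*(-1/7568) = 15901/7568 ≈ 2.1011)
c(I, J) = 222 - 179*I
sqrt(W + c(-126, M)) = sqrt(15901/7568 + (222 - 179*(-126))) = sqrt(15901/7568 + (222 + 22554)) = sqrt(15901/7568 + 22776) = sqrt(172384669/7568) = sqrt(81537948437)/1892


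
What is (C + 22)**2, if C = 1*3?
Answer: 625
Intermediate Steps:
C = 3
(C + 22)**2 = (3 + 22)**2 = 25**2 = 625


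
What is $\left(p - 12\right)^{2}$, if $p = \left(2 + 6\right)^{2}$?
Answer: $2704$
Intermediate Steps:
$p = 64$ ($p = 8^{2} = 64$)
$\left(p - 12\right)^{2} = \left(64 - 12\right)^{2} = 52^{2} = 2704$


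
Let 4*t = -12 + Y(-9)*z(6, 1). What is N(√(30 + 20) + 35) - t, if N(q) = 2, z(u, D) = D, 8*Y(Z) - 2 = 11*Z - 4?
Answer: 261/32 ≈ 8.1563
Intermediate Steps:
Y(Z) = -¼ + 11*Z/8 (Y(Z) = ¼ + (11*Z - 4)/8 = ¼ + (-4 + 11*Z)/8 = ¼ + (-½ + 11*Z/8) = -¼ + 11*Z/8)
t = -197/32 (t = (-12 + (-¼ + (11/8)*(-9))*1)/4 = (-12 + (-¼ - 99/8)*1)/4 = (-12 - 101/8*1)/4 = (-12 - 101/8)/4 = (¼)*(-197/8) = -197/32 ≈ -6.1563)
N(√(30 + 20) + 35) - t = 2 - 1*(-197/32) = 2 + 197/32 = 261/32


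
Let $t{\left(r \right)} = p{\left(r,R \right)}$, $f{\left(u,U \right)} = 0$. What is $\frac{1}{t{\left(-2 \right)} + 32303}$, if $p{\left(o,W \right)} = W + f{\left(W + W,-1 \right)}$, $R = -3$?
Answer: $\frac{1}{32300} \approx 3.096 \cdot 10^{-5}$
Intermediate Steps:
$p{\left(o,W \right)} = W$ ($p{\left(o,W \right)} = W + 0 = W$)
$t{\left(r \right)} = -3$
$\frac{1}{t{\left(-2 \right)} + 32303} = \frac{1}{-3 + 32303} = \frac{1}{32300}$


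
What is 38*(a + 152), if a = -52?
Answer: 3800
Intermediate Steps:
38*(a + 152) = 38*(-52 + 152) = 38*100 = 3800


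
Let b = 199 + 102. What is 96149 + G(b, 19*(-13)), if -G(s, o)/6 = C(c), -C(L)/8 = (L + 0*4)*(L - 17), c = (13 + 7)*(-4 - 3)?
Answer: 1151189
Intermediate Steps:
c = -140 (c = 20*(-7) = -140)
C(L) = -8*L*(-17 + L) (C(L) = -8*(L + 0*4)*(L - 17) = -8*(L + 0)*(-17 + L) = -8*L*(-17 + L))
b = 301
G(s, o) = 1055040 (G(s, o) = -48*(-140)*(17 - 1*(-140)) = -48*(-140)*(17 + 140) = -48*(-140)*157 = -6*(-175840) = 1055040)
96149 + G(b, 19*(-13)) = 96149 + 1055040 = 1151189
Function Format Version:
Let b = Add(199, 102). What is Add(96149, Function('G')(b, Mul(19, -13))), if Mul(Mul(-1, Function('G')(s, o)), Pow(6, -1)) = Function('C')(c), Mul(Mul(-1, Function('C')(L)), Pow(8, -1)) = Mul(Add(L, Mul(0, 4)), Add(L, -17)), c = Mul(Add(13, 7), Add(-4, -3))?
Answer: 1151189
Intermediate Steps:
c = -140 (c = Mul(20, -7) = -140)
Function('C')(L) = Mul(-8, L, Add(-17, L)) (Function('C')(L) = Mul(-8, Mul(Add(L, Mul(0, 4)), Add(L, -17))) = Mul(-8, Mul(Add(L, 0), Add(-17, L))) = Mul(-8, Mul(L, Add(-17, L))) = Mul(-8, L, Add(-17, L)))
b = 301
Function('G')(s, o) = 1055040 (Function('G')(s, o) = Mul(-6, Mul(8, -140, Add(17, Mul(-1, -140)))) = Mul(-6, Mul(8, -140, Add(17, 140))) = Mul(-6, Mul(8, -140, 157)) = Mul(-6, -175840) = 1055040)
Add(96149, Function('G')(b, Mul(19, -13))) = Add(96149, 1055040) = 1151189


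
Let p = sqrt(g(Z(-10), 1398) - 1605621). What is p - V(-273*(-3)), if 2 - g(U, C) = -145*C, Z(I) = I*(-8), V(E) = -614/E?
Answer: 614/819 + I*sqrt(1402909) ≈ 0.74969 + 1184.4*I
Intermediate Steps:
Z(I) = -8*I
g(U, C) = 2 + 145*C (g(U, C) = 2 - (-145)*C = 2 + 145*C)
p = I*sqrt(1402909) (p = sqrt((2 + 145*1398) - 1605621) = sqrt((2 + 202710) - 1605621) = sqrt(202712 - 1605621) = sqrt(-1402909) = I*sqrt(1402909) ≈ 1184.4*I)
p - V(-273*(-3)) = I*sqrt(1402909) - (-614)/((-273*(-3))) = I*sqrt(1402909) - (-614)/819 = I*sqrt(1402909) - 1*(-614/819) = I*sqrt(1402909) + 614/819 = 614/819 + I*sqrt(1402909)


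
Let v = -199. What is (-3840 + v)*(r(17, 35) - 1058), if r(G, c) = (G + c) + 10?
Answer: 4022844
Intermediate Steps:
r(G, c) = 10 + G + c
(-3840 + v)*(r(17, 35) - 1058) = (-3840 - 199)*((10 + 17 + 35) - 1058) = -4039*(62 - 1058) = -4039*(-996) = 4022844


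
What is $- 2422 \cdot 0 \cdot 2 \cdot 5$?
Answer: $0$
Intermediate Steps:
$- 2422 \cdot 0 \cdot 2 \cdot 5 = - 2422 \cdot 0 \cdot 5 = \left(-2422\right) 0 = 0$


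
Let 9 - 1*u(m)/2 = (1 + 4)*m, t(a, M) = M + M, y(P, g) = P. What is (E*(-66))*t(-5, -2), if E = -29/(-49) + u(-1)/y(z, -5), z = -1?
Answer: -354552/49 ≈ -7235.8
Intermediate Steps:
t(a, M) = 2*M
u(m) = 18 - 10*m (u(m) = 18 - 2*(1 + 4)*m = 18 - 10*m)
E = -1343/49 (E = -29/(-49) + (18 - 10*(-1))/(-1) = -29*(-1/49) + (18 + 10)*(-1) = 29/49 + 28*(-1) = 29/49 - 28 = -1343/49 ≈ -27.408)
(E*(-66))*t(-5, -2) = (-1343/49*(-66))*(2*(-2)) = (88638/49)*(-4) = -354552/49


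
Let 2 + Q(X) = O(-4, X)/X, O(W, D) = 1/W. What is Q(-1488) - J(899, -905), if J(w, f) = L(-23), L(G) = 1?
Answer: -17855/5952 ≈ -2.9998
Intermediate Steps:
J(w, f) = 1
Q(X) = -2 - 1/(4*X) (Q(X) = -2 + 1/((-4)*X) = -2 - 1/(4*X))
Q(-1488) - J(899, -905) = (-2 - ¼/(-1488)) - 1*1 = (-2 - ¼*(-1/1488)) - 1 = (-2 + 1/5952) - 1 = -11903/5952 - 1 = -17855/5952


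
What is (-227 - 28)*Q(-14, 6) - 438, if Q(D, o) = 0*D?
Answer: -438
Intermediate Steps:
Q(D, o) = 0
(-227 - 28)*Q(-14, 6) - 438 = (-227 - 28)*0 - 438 = -255*0 - 438 = 0 - 438 = -438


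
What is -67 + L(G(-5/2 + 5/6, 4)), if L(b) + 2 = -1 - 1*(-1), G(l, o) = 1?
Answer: -69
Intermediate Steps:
L(b) = -2 (L(b) = -2 + (-1 - 1*(-1)) = -2 + (-1 + 1) = -2 + 0 = -2)
-67 + L(G(-5/2 + 5/6, 4)) = -67 - 2 = -69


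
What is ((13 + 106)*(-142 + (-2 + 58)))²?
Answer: 104734756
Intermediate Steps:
((13 + 106)*(-142 + (-2 + 58)))² = (119*(-142 + 56))² = (119*(-86))² = (-10234)² = 104734756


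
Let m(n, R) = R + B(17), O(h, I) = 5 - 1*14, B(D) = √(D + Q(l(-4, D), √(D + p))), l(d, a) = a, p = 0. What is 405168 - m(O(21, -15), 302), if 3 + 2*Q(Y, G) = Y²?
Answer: 404866 - 4*√10 ≈ 4.0485e+5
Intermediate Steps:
Q(Y, G) = -3/2 + Y²/2
B(D) = √(-3/2 + D + D²/2) (B(D) = √(D + (-3/2 + D²/2)) = √(-3/2 + D + D²/2))
O(h, I) = -9 (O(h, I) = 5 - 14 = -9)
m(n, R) = R + 4*√10 (m(n, R) = R + √(-6 + 2*17² + 4*17)/2 = R + √(-6 + 2*289 + 68)/2 = R + √(-6 + 578 + 68)/2 = R + √640/2 = R + (8*√10)/2 = R + 4*√10)
405168 - m(O(21, -15), 302) = 405168 - (302 + 4*√10) = 405168 + (-302 - 4*√10) = 404866 - 4*√10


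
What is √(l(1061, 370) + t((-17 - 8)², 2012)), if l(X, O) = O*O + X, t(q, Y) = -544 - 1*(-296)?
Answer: √137713 ≈ 371.10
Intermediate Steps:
t(q, Y) = -248 (t(q, Y) = -544 + 296 = -248)
l(X, O) = X + O² (l(X, O) = O² + X = X + O²)
√(l(1061, 370) + t((-17 - 8)², 2012)) = √((1061 + 370²) - 248) = √((1061 + 136900) - 248) = √(137961 - 248) = √137713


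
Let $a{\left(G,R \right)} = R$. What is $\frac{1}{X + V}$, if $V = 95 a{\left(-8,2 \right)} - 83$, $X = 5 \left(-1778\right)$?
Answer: $- \frac{1}{8783} \approx -0.00011386$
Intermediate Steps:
$X = -8890$
$V = 107$ ($V = 95 \cdot 2 - 83 = 190 - 83 = 107$)
$\frac{1}{X + V} = \frac{1}{-8890 + 107} = \frac{1}{-8783} = - \frac{1}{8783}$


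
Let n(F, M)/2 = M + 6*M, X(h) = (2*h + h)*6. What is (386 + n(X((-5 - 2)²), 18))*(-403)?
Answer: -257114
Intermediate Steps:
X(h) = 18*h (X(h) = (3*h)*6 = 18*h)
n(F, M) = 14*M (n(F, M) = 2*(M + 6*M) = 2*(7*M) = 14*M)
(386 + n(X((-5 - 2)²), 18))*(-403) = (386 + 14*18)*(-403) = (386 + 252)*(-403) = 638*(-403) = -257114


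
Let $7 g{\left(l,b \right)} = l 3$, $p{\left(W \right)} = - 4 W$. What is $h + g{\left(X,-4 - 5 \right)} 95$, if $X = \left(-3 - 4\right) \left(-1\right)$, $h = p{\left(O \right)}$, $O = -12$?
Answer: $333$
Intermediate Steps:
$h = 48$ ($h = \left(-4\right) \left(-12\right) = 48$)
$X = 7$ ($X = \left(-7\right) \left(-1\right) = 7$)
$g{\left(l,b \right)} = \frac{3 l}{7}$ ($g{\left(l,b \right)} = \frac{l 3}{7} = \frac{3 l}{7}$)
$h + g{\left(X,-4 - 5 \right)} 95 = 48 + \frac{3}{7} \cdot 7 \cdot 95 = 48 + 3 \cdot 95 = 48 + 285 = 333$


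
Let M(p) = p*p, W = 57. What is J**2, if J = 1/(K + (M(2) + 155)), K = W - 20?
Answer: 1/38416 ≈ 2.6031e-5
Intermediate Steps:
M(p) = p**2
K = 37 (K = 57 - 20 = 37)
J = 1/196 (J = 1/(37 + (2**2 + 155)) = 1/(37 + (4 + 155)) = 1/(37 + 159) = 1/196 ≈ 0.0051020)
J**2 = (1/196)**2 = 1/38416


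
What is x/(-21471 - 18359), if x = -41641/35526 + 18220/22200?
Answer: 1154777/130887553650 ≈ 8.8227e-6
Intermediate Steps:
x = -1154777/3286155 (x = -41641*1/35526 + 18220*(1/22200) = -41641/35526 + 911/1110 = -1154777/3286155 ≈ -0.35141)
x/(-21471 - 18359) = -1154777/(3286155*(-21471 - 18359)) = -1154777/3286155/(-39830) = -1154777/3286155*(-1/39830) = 1154777/130887553650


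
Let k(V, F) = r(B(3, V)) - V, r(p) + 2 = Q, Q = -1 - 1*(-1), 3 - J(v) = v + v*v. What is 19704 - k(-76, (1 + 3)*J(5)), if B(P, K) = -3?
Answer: 19630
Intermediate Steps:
J(v) = 3 - v - v² (J(v) = 3 - (v + v*v) = 3 - (v + v²) = 3 + (-v - v²) = 3 - v - v²)
Q = 0 (Q = -1 + 1 = 0)
r(p) = -2 (r(p) = -2 + 0 = -2)
k(V, F) = -2 - V
19704 - k(-76, (1 + 3)*J(5)) = 19704 - (-2 - 1*(-76)) = 19704 - (-2 + 76) = 19704 - 1*74 = 19704 - 74 = 19630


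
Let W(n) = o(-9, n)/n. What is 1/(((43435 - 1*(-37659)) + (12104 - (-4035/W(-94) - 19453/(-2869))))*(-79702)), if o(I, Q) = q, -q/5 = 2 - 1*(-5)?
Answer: -2869/23787584118890 ≈ -1.2061e-10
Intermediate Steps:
q = -35 (q = -5*(2 - 1*(-5)) = -5*(2 + 5) = -5*7 = -35)
o(I, Q) = -35
W(n) = -35/n
1/(((43435 - 1*(-37659)) + (12104 - (-4035/W(-94) - 19453/(-2869))))*(-79702)) = 1/(((43435 - 1*(-37659)) + (12104 - (-4035/((-35/(-94))) - 19453/(-2869))))*(-79702)) = -1/79702/((43435 + 37659) + (12104 - (-4035/((-35*(-1/94))) - 19453*(-1/2869)))) = -1/79702/(81094 + (12104 - (-4035/35/94 + 19453/2869))) = -1/79702/(81094 + (12104 - (-4035*94/35 + 19453/2869))) = -1/79702/(81094 + (12104 - (-75858/7 + 19453/2869))) = -1/79702/(81094 + (12104 - 1*(-217500431/20083))) = -1/79702/(81094 + (12104 + 217500431/20083)) = -1/79702/(81094 + 460585063/20083) = -1/79702/(2089195865/20083) = (20083/2089195865)*(-1/79702) = -2869/23787584118890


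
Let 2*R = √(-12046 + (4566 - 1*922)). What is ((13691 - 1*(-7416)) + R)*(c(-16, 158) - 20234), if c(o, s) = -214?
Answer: -431595936 - 10224*I*√8402 ≈ -4.316e+8 - 9.3716e+5*I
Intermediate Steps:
R = I*√8402/2 (R = √(-12046 + (4566 - 1*922))/2 = √(-12046 + (4566 - 922))/2 = √(-12046 + 3644)/2 = √(-8402)/2 = (I*√8402)/2 = I*√8402/2 ≈ 45.831*I)
((13691 - 1*(-7416)) + R)*(c(-16, 158) - 20234) = ((13691 - 1*(-7416)) + I*√8402/2)*(-214 - 20234) = ((13691 + 7416) + I*√8402/2)*(-20448) = (21107 + I*√8402/2)*(-20448) = -431595936 - 10224*I*√8402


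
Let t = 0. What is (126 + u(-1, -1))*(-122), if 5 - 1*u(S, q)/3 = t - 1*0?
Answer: -17202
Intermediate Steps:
u(S, q) = 15 (u(S, q) = 15 - 3*(0 - 1*0) = 15 - 3*(0 + 0) = 15 - 3*0 = 15 + 0 = 15)
(126 + u(-1, -1))*(-122) = (126 + 15)*(-122) = 141*(-122) = -17202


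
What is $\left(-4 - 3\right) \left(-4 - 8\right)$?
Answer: $84$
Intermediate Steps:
$\left(-4 - 3\right) \left(-4 - 8\right) = - 7 \left(-4 - 8\right) = \left(-7\right) \left(-12\right) = 84$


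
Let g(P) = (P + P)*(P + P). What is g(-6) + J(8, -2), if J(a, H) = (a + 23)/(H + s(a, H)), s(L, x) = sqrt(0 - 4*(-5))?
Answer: 1183/8 + 31*sqrt(5)/8 ≈ 156.54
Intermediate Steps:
s(L, x) = 2*sqrt(5) (s(L, x) = sqrt(0 + 20) = sqrt(20) = 2*sqrt(5))
J(a, H) = (23 + a)/(H + 2*sqrt(5)) (J(a, H) = (a + 23)/(H + 2*sqrt(5)) = (23 + a)/(H + 2*sqrt(5)))
g(P) = 4*P**2 (g(P) = (2*P)*(2*P) = 4*P**2)
g(-6) + J(8, -2) = 4*(-6)**2 + (23 + 8)/(-2 + 2*sqrt(5)) = 4*36 + 31/(-2 + 2*sqrt(5)) = 144 + 31/(-2 + 2*sqrt(5))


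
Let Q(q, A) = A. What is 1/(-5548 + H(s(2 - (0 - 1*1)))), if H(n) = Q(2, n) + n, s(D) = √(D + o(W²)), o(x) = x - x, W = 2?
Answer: -1387/7695073 - √3/15390146 ≈ -0.00018036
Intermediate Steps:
o(x) = 0
s(D) = √D (s(D) = √(D + 0) = √D)
H(n) = 2*n (H(n) = n + n = 2*n)
1/(-5548 + H(s(2 - (0 - 1*1)))) = 1/(-5548 + 2*√(2 - (0 - 1*1))) = 1/(-5548 + 2*√(2 - (0 - 1))) = 1/(-5548 + 2*√(2 - 1*(-1))) = 1/(-5548 + 2*√(2 + 1)) = 1/(-5548 + 2*√3)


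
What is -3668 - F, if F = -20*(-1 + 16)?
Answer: -3368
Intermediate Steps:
F = -300 (F = -20*15 = -300)
-3668 - F = -3668 - 1*(-300) = -3668 + 300 = -3368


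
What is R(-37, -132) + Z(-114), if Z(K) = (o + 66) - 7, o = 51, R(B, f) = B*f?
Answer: 4994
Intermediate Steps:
Z(K) = 110 (Z(K) = (51 + 66) - 7 = 117 - 7 = 110)
R(-37, -132) + Z(-114) = -37*(-132) + 110 = 4884 + 110 = 4994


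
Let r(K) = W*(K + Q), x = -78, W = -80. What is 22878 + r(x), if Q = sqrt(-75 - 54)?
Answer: 29118 - 80*I*sqrt(129) ≈ 29118.0 - 908.63*I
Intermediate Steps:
Q = I*sqrt(129) (Q = sqrt(-129) = I*sqrt(129) ≈ 11.358*I)
r(K) = -80*K - 80*I*sqrt(129) (r(K) = -80*(K + I*sqrt(129)) = -80*K - 80*I*sqrt(129))
22878 + r(x) = 22878 + (-80*(-78) - 80*I*sqrt(129)) = 22878 + (6240 - 80*I*sqrt(129)) = 29118 - 80*I*sqrt(129)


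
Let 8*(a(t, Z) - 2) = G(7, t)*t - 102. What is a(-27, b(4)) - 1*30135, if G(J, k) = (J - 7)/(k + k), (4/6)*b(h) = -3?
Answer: -120583/4 ≈ -30146.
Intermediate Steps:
b(h) = -9/2 (b(h) = (3/2)*(-3) = -9/2)
G(J, k) = (-7 + J)/(2*k) (G(J, k) = (-7 + J)/((2*k)) = (-7 + J)*(1/(2*k)) = (-7 + J)/(2*k))
a(t, Z) = -43/4 (a(t, Z) = 2 + (((-7 + 7)/(2*t))*t - 102)/8 = 2 + (((½)*0/t)*t - 102)/8 = 2 + (0*t - 102)/8 = 2 + (0 - 102)/8 = 2 + (⅛)*(-102) = 2 - 51/4 = -43/4)
a(-27, b(4)) - 1*30135 = -43/4 - 1*30135 = -43/4 - 30135 = -120583/4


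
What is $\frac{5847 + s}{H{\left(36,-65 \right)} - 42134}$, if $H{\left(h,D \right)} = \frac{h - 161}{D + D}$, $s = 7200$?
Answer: $- \frac{113074}{365153} \approx -0.30966$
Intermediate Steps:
$H{\left(h,D \right)} = \frac{-161 + h}{2 D}$
$\frac{5847 + s}{H{\left(36,-65 \right)} - 42134} = \frac{5847 + 7200}{\frac{-161 + 36}{2 \left(-65\right)} - 42134} = \frac{13047}{\frac{1}{2} \left(- \frac{1}{65}\right) \left(-125\right) - 42134} = \frac{13047}{\frac{25}{26} - 42134} = \frac{13047}{- \frac{1095459}{26}} = 13047 \left(- \frac{26}{1095459}\right) = - \frac{113074}{365153}$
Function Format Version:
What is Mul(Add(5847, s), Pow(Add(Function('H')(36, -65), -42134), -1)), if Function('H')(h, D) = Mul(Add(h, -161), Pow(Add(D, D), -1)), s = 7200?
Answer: Rational(-113074, 365153) ≈ -0.30966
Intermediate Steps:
Function('H')(h, D) = Mul(Rational(1, 2), Pow(D, -1), Add(-161, h)) (Function('H')(h, D) = Mul(Add(-161, h), Pow(Mul(2, D), -1)) = Mul(Add(-161, h), Mul(Rational(1, 2), Pow(D, -1))) = Mul(Rational(1, 2), Pow(D, -1), Add(-161, h)))
Mul(Add(5847, s), Pow(Add(Function('H')(36, -65), -42134), -1)) = Mul(Add(5847, 7200), Pow(Add(Mul(Rational(1, 2), Pow(-65, -1), Add(-161, 36)), -42134), -1)) = Mul(13047, Pow(Add(Mul(Rational(1, 2), Rational(-1, 65), -125), -42134), -1)) = Mul(13047, Pow(Add(Rational(25, 26), -42134), -1)) = Mul(13047, Pow(Rational(-1095459, 26), -1)) = Mul(13047, Rational(-26, 1095459)) = Rational(-113074, 365153)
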